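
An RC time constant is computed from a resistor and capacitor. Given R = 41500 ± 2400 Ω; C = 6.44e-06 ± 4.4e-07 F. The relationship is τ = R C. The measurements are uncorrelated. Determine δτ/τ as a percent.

8.95%

For a monomial τ ∝ R, C, fractional errors add in quadrature:
  (1·δR/R)² = (1×0.0578)² = 0.00334;  (1·δC/C)² = (1×0.0683)² = 0.00467
δτ/τ = √(0.00801) = 0.0895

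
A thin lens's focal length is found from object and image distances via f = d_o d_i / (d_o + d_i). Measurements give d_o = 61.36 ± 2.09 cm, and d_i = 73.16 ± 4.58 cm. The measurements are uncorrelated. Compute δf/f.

0.0340

∂f/∂d_o = (d_i/(d_o+d_i))² = 0.296;  ∂f/∂d_i = (d_o/(d_o+d_i))² = 0.208
δf = √((∂f/∂d_o · δd_o)² + (∂f/∂d_i · δd_i)²) = √(0.382 + 0.908) = 1.14 cm
f = 33.37 cm, so δf/f = 1.14/33.37 = 0.0340.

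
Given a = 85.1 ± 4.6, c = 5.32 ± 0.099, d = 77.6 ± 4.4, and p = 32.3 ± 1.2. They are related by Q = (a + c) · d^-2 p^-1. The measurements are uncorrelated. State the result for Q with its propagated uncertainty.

(4.65 ± 0.603) × 10^-4

Let u = a + c = 90.4. δu = √(δa² + δc²) = √(21.2 + 0.00980) = 4.60, so δu/u = 0.0509.
Q is then a monomial in u, d, p:
δQ/Q = √((δu/u)² + (-2·δd/d)² + (-1·δp/p)²) = √(0.00259 + 0.0129 + 0.00138) = 0.130
Q = 0.000465, so δQ = 0.130 × 0.000465 = 6.03e-05.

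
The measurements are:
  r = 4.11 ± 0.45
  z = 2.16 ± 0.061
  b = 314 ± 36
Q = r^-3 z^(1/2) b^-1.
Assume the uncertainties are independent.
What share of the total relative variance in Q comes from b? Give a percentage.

10.8%

(δQ/Q)² = (-3·δr/r)² + (½·δz/z)² + (-1·δb/b)²
  r term: (-3×0.109)² = 0.108
  z term: (0.5×0.0282)² = 0.000199
  b term: (-1×0.115)² = 0.0131
Total = 0.121. Share from b = 0.0131/0.121 = 0.108.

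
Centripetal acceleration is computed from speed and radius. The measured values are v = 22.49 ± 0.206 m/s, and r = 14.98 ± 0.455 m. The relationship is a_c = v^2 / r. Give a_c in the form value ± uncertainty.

33.77 ± 1.20 m/s^2

Relative error in a monomial: (δa_c/a_c)² = Σ (nᵢ · δxᵢ/xᵢ)².
  (2·δv/v)² = (2×0.00916)² = 0.000336;  (-1·δr/r)² = (-1×0.0304)² = 0.000923
δa_c/a_c = √(0.00126) = 0.0355
a_c = 33.77 m/s^2, so δa_c = 0.0355 × 33.77 = 1.20 m/s^2.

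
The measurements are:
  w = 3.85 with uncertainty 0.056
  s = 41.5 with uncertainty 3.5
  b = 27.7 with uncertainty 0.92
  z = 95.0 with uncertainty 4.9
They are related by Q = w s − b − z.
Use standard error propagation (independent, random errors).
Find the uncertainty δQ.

14.6

Let p = w·s = 160. δp/p = √((1·δw/w)² + (1·δs/s)²) = √(0.000212 + 0.00711) = 0.0856, so δp = 13.7.
Q = p − b − z: δQ = √(δp² + δb² + δz²) = √(187 + 0.846 + 24.0) = 14.6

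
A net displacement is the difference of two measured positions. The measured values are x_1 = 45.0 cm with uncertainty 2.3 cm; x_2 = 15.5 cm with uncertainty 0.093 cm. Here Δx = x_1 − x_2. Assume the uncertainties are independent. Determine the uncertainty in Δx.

Δx is a linear combination, so absolute uncertainties add in quadrature:
  (δx_1)² = 5.29;  (δx_2)² = 0.00865
δΔx = √(5.30) = 2.30 cm

2.30 cm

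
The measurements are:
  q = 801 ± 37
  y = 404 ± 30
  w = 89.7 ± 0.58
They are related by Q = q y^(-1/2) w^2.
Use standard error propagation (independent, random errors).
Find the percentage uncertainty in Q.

Each factor contributes (exponent × relative error)² to (δQ/Q)²:
  (1·δq/q)² = (1×0.0462)² = 0.00213;  (−½·δy/y)² = (-0.5×0.0743)² = 0.00138;  (2·δw/w)² = (2×0.00647)² = 0.000167
δQ/Q = √(0.00368) = 0.0607

6.07%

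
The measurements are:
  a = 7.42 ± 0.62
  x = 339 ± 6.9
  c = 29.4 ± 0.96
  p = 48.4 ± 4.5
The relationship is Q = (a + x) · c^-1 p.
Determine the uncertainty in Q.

Let u = a + x = 346. δu = √(δa² + δx²) = √(0.384 + 47.6) = 6.93, so δu/u = 0.0200.
Q is then a monomial in u, c, p:
δQ/Q = √((δu/u)² + (-1·δc/c)² + (1·δp/p)²) = √(0.000400 + 0.00107 + 0.00864) = 0.101
Q = 570, so δQ = 0.101 × 570 = 57.3.

57.3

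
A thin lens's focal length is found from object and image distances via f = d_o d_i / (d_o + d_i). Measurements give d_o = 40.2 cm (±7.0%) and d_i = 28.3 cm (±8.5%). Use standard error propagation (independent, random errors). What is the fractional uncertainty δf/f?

0.0577

∂f/∂d_o = (d_i/(d_o+d_i))² = 0.171;  ∂f/∂d_i = (d_o/(d_o+d_i))² = 0.344
δf = √((∂f/∂d_o · δd_o)² + (∂f/∂d_i · δd_i)²) = √(0.231 + 0.686) = 0.958 cm
f = 16.6 cm, so δf/f = 0.958/16.6 = 0.0577.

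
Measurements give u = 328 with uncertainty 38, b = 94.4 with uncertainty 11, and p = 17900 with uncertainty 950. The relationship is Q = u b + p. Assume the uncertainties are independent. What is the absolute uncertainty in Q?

Let w = u·b = 31000. δw/w = √((1·δu/u)² + (1·δb/b)²) = √(0.0134 + 0.0136) = 0.164, so δw = 5090.
Q = w + p: δQ = √(δw² + δp²) = √(2.59e+07 + 9.02e+05) = 5180

5180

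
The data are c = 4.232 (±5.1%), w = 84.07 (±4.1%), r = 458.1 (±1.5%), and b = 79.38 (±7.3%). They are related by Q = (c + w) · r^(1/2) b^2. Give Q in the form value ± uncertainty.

(1.191 ± 0.180) × 10^7

Let u = c + w = 88.30. δu = √(δc² + δw²) = √(0.0466 + 11.9) = 3.45, so δu/u = 0.0391.
Q is then a monomial in u, r, b:
δQ/Q = √((δu/u)² + (½·δr/r)² + (2·δb/b)²) = √(0.00153 + 5.62e-05 + 0.0213) = 0.151
Q = 1.191e+07, so δQ = 0.151 × 1.191e+07 = 1.8e+06.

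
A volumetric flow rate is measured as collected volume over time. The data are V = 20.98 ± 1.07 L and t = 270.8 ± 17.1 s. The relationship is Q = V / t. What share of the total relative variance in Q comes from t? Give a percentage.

(δQ/Q)² = (1·δV/V)² + (-1·δt/t)²
  V term: (1×0.0510)² = 0.00260
  t term: (-1×0.0631)² = 0.00399
Total = 0.00659. Share from t = 0.00399/0.00659 = 0.605.

60.5%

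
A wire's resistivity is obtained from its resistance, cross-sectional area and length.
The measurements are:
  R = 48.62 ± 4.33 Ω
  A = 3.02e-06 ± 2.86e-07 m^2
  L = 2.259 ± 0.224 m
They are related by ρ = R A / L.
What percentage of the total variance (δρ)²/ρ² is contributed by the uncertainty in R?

(δρ/ρ)² = (1·δR/R)² + (1·δA/A)² + (-1·δL/L)²
  R term: (1×0.0891)² = 0.00793
  A term: (1×0.0947)² = 0.00897
  L term: (-1×0.0992)² = 0.00983
Total = 0.0267. Share from R = 0.00793/0.0267 = 0.297.

29.7%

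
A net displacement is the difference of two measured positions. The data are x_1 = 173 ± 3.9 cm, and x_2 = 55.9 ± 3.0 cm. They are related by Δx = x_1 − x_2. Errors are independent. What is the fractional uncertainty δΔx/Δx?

0.0420

Absolute uncertainties add in quadrature for a linear combination:
  (δx_1)² = 15.2;  (δx_2)² = 9.00
δΔx = √(24.2) = 4.92 cm
Δx = 117 cm, so δΔx/Δx = 4.92/117 = 0.0420.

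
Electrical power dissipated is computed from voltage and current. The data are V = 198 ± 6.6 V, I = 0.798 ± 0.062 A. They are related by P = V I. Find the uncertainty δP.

Products/powers → add relative errors in quadrature, weighted by exponent:
  (1·δV/V)² = (1×0.0333)² = 0.00111;  (1·δI/I)² = (1×0.0777)² = 0.00604
δP/P = √(0.00715) = 0.0845
P = 158 W, so δP = 0.0845 × 158 = 13.4 W.

13.4 W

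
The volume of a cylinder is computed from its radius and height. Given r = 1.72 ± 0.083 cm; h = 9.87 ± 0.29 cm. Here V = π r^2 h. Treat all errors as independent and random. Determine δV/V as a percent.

V is a product of powers, so relative uncertainties combine in quadrature:
  (2·δr/r)² = (2×0.0483)² = 0.00931;  (1·δh/h)² = (1×0.0294)² = 0.000863
δV/V = √(0.0102) = 0.101

10.1%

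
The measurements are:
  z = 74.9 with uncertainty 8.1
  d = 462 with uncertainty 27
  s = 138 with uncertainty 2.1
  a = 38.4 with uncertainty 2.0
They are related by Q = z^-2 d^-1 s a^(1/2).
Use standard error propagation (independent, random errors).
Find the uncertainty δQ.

7.46e-05

For a monomial Q ∝ z^-2, d^-1, s, a^(1/2), fractional errors add in quadrature:
  (-2·δz/z)² = (-2×0.108)² = 0.0468;  (-1·δd/d)² = (-1×0.0584)² = 0.00342;  (1·δs/s)² = (1×0.0152)² = 0.000232;  (½·δa/a)² = (0.5×0.0521)² = 0.000678
δQ/Q = √(0.0511) = 0.226
Q = 0.000330, so δQ = 0.226 × 0.000330 = 7.46e-05.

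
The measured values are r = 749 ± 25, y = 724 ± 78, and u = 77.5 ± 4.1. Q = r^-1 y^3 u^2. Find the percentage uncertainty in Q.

Each factor contributes (exponent × relative error)² to (δQ/Q)²:
  (-1·δr/r)² = (-1×0.0334)² = 0.00111;  (3·δy/y)² = (3×0.108)² = 0.104;  (2·δu/u)² = (2×0.0529)² = 0.0112
δQ/Q = √(0.117) = 0.342

34.2%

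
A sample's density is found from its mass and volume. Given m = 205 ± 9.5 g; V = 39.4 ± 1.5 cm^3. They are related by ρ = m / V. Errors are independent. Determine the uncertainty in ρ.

Relative error in a monomial: (δρ/ρ)² = Σ (nᵢ · δxᵢ/xᵢ)².
  (1·δm/m)² = (1×0.0463)² = 0.00215;  (-1·δV/V)² = (-1×0.0381)² = 0.00145
δρ/ρ = √(0.00360) = 0.0600
ρ = 5.20 g/cm^3, so δρ = 0.0600 × 5.20 = 0.312 g/cm^3.

0.312 g/cm^3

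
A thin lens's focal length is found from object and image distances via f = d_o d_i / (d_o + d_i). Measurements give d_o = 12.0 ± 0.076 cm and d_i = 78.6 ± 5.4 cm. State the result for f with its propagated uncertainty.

10.4 ± 0.111 cm

∂f/∂d_o = (d_i/(d_o+d_i))² = 0.753;  ∂f/∂d_i = (d_o/(d_o+d_i))² = 0.0175
δf = √((∂f/∂d_o · δd_o)² + (∂f/∂d_i · δd_i)²) = √(0.00327 + 0.00897) = 0.111 cm
f = 10.4 cm.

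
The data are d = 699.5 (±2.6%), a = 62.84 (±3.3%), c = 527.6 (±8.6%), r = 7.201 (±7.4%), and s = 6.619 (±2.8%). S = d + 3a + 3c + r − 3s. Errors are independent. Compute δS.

137

S is a linear combination, so absolute uncertainties add in quadrature:
  (δd)² = 331;  (3·δa)² = 38.7;  (3·δc)² = 18500;  (δr)² = 0.284;  (3·δs)² = 0.309
δS = √(18900) = 137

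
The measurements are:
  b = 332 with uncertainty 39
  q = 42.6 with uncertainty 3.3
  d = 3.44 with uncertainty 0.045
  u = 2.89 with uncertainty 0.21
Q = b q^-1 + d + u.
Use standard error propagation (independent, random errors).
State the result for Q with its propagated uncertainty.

Let p = b·q^-1 = 7.79. δp/p = √((1·δb/b)² + (-1·δq/q)²) = √(0.0138 + 0.00600) = 0.141, so δp = 1.10.
Q = p + d + u: δQ = √(δp² + δd² + δu²) = √(1.20 + 0.00202 + 0.0441) = 1.12
Q = 14.1.

14.1 ± 1.12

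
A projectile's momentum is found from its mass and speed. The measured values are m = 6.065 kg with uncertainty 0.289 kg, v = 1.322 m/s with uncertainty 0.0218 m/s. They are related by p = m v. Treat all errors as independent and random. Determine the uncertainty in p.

0.404 kg·m/s

Each factor contributes (exponent × relative error)² to (δp/p)²:
  (1·δm/m)² = (1×0.0477)² = 0.00227;  (1·δv/v)² = (1×0.0165)² = 0.000272
δp/p = √(0.00254) = 0.0504
p = 8.018 kg·m/s, so δp = 0.0504 × 8.018 = 0.404 kg·m/s.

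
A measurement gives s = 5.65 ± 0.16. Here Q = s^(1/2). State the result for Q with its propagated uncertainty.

Since Q is a product/quotient, work with relative uncertainties:
  (½·δs/s)² = (0.5×0.0283)² = 0.000200
δQ/Q = √(0.000200) = 0.0142
Q = 2.38, so δQ = 0.0142 × 2.38 = 0.0337.

2.38 ± 0.0337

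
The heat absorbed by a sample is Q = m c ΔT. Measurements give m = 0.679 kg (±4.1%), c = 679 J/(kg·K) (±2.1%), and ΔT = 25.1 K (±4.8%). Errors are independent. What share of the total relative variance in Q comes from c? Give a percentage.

9.96%

(δQ/Q)² = (1·δm/m)² + (1·δc/c)² + (1·δΔT/ΔT)²
  m term: (1×0.0410)² = 0.00168
  c term: (1×0.0210)² = 0.000441
  ΔT term: (1×0.0480)² = 0.00230
Total = 0.00443. Share from c = 0.000441/0.00443 = 0.0996.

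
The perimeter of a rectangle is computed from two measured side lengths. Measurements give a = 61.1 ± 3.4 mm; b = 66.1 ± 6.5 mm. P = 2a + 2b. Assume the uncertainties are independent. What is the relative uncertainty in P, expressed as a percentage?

Absolute uncertainties add in quadrature for a linear combination:
  (2·δa)² = 46.2;  (2·δb)² = 169
δP = √(215) = 14.7 mm
P = 254 mm, so δP/P = 14.7/254 = 0.0577.

5.77%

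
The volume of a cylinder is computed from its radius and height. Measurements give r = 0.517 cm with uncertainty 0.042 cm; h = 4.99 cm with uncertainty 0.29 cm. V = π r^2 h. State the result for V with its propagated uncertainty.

Products/powers → add relative errors in quadrature, weighted by exponent:
  (2·δr/r)² = (2×0.0812)² = 0.0264;  (1·δh/h)² = (1×0.0581)² = 0.00338
δV/V = √(0.0298) = 0.173
V = 4.19 cm^3, so δV = 0.173 × 4.19 = 0.723 cm^3.

4.19 ± 0.723 cm^3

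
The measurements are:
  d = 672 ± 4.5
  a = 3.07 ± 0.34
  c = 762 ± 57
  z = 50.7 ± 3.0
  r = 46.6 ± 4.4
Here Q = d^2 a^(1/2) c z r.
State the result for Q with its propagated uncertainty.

(1.42 ± 0.208) × 10^12

Each factor contributes (exponent × relative error)² to (δQ/Q)²:
  (2·δd/d)² = (2×0.00670)² = 0.000179;  (½·δa/a)² = (0.5×0.111)² = 0.00307;  (1·δc/c)² = (1×0.0748)² = 0.00560;  (1·δz/z)² = (1×0.0592)² = 0.00350;  (1·δr/r)² = (1×0.0944)² = 0.00892
δQ/Q = √(0.0213) = 0.146
Q = 1.42e+12, so δQ = 0.146 × 1.42e+12 = 2.08e+11.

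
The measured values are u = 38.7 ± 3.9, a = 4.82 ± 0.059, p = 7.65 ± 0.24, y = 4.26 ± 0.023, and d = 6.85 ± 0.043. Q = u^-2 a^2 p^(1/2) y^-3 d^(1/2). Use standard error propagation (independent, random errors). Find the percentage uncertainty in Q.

20.4%

Q is a product of powers, so relative uncertainties combine in quadrature:
  (-2·δu/u)² = (-2×0.101)² = 0.0406;  (2·δa/a)² = (2×0.0122)² = 0.000599;  (½·δp/p)² = (0.5×0.0314)² = 0.000246;  (-3·δy/y)² = (-3×0.00540)² = 0.000262;  (½·δd/d)² = (0.5×0.00628)² = 9.85e-06
δQ/Q = √(0.0417) = 0.204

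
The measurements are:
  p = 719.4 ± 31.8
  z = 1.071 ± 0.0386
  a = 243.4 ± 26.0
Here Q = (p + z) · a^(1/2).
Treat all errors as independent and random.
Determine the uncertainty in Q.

Let u = p + z = 720.5. δu = √(δp² + δz²) = √(1010 + 0.00149) = 31.8, so δu/u = 0.0441.
Q is then a monomial in u, a:
δQ/Q = √((δu/u)² + (½·δa/a)²) = √(0.00195 + 0.00285) = 0.0693
Q = 11240, so δQ = 0.0693 × 11240 = 779.

779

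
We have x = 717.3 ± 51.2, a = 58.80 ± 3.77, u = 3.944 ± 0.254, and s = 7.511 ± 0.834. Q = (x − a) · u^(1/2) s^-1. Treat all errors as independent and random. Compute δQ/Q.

0.139

Let w = x − a = 658.5. δw = √(δx² + δa²) = √(2620 + 14.2) = 51.3, so δw/w = 0.0780.
Q is then a monomial in w, u, s:
δQ/Q = √((δw/w)² + (½·δu/u)² + (-1·δs/s)²) = √(0.00608 + 0.00104 + 0.0123) = 0.139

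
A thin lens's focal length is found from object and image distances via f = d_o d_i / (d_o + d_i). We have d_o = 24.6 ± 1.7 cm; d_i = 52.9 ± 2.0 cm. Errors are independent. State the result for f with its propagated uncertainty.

∂f/∂d_o = (d_i/(d_o+d_i))² = 0.466;  ∂f/∂d_i = (d_o/(d_o+d_i))² = 0.101
δf = √((∂f/∂d_o · δd_o)² + (∂f/∂d_i · δd_i)²) = √(0.627 + 0.0406) = 0.817 cm
f = 16.8 cm.

16.8 ± 0.817 cm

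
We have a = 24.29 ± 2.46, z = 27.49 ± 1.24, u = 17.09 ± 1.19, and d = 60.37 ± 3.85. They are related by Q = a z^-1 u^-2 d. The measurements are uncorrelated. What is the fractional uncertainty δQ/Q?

Each factor contributes (exponent × relative error)² to (δQ/Q)²:
  (1·δa/a)² = (1×0.101)² = 0.0103;  (-1·δz/z)² = (-1×0.0451)² = 0.00203;  (-2·δu/u)² = (-2×0.0696)² = 0.0194;  (1·δd/d)² = (1×0.0638)² = 0.00407
δQ/Q = √(0.0358) = 0.189

0.189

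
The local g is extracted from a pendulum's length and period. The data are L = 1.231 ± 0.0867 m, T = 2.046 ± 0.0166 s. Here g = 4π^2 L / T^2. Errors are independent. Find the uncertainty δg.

0.839 m/s^2

Relative error in a monomial: (δg/g)² = Σ (nᵢ · δxᵢ/xᵢ)².
  (1·δL/L)² = (1×0.0704)² = 0.00496;  (-2·δT/T)² = (-2×0.00811)² = 0.000263
δg/g = √(0.00522) = 0.0723
g = 11.61 m/s^2, so δg = 0.0723 × 11.61 = 0.839 m/s^2.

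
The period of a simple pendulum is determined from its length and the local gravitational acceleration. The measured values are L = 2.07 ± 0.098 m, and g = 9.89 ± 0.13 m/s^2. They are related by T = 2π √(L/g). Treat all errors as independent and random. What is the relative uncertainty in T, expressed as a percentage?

Relative error in a monomial: (δT/T)² = Σ (nᵢ · δxᵢ/xᵢ)².
  (½·δL/L)² = (0.5×0.0473)² = 0.000560;  (−½·δg/g)² = (-0.5×0.0131)² = 4.32e-05
δT/T = √(0.000604) = 0.0246

2.46%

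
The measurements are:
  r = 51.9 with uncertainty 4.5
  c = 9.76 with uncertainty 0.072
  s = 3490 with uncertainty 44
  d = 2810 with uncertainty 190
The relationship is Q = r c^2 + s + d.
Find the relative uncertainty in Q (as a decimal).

Let p = r·c^2 = 4940. δp/p = √((1·δr/r)² + (2·δc/c)²) = √(0.00752 + 0.000218) = 0.0880, so δp = 435.
Q = p + s + d: δQ = √(δp² + δs² + δd²) = √(1.89e+05 + 1940 + 36100) = 477
Q = 11200, so δQ/Q = 477/11200 = 0.0424.

0.0424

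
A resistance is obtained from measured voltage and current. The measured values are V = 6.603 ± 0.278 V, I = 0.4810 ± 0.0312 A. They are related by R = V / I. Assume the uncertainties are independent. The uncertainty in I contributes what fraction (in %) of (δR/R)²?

70.4%

(δR/R)² = (1·δV/V)² + (-1·δI/I)²
  V term: (1×0.0421)² = 0.00177
  I term: (-1×0.0649)² = 0.00421
Total = 0.00598. Share from I = 0.00421/0.00598 = 0.704.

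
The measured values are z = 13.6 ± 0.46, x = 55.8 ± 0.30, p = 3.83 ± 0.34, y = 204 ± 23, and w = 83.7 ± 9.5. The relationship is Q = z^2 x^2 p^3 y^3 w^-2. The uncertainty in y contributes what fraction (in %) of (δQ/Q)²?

(δQ/Q)² = (2·δz/z)² + (2·δx/x)² + (3·δp/p)² + (3·δy/y)² + (-2·δw/w)²
  z term: (2×0.0338)² = 0.00458
  x term: (2×0.00538)² = 0.000116
  p term: (3×0.0888)² = 0.0709
  y term: (3×0.113)² = 0.114
  w term: (-2×0.114)² = 0.0515
Total = 0.242. Share from y = 0.114/0.242 = 0.474.

47.4%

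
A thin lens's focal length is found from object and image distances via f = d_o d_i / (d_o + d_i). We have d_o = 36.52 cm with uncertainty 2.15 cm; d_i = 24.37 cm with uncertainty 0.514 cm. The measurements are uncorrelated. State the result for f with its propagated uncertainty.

∂f/∂d_o = (d_i/(d_o+d_i))² = 0.160;  ∂f/∂d_i = (d_o/(d_o+d_i))² = 0.360
δf = √((∂f/∂d_o · δd_o)² + (∂f/∂d_i · δd_i)²) = √(0.119 + 0.0342) = 0.391 cm
f = 14.62 cm.

14.62 ± 0.391 cm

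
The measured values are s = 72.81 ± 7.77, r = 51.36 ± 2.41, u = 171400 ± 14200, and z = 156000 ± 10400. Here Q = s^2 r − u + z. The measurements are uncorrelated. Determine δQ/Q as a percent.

Let p = s^2·r = 272300. δp/p = √((2·δs/s)² + (1·δr/r)²) = √(0.0456 + 0.00220) = 0.219, so δp = 59500.
Q = p − u + z: δQ = √(δp² + δu² + δz²) = √(3.54e+09 + 2.02e+08 + 1.08e+08) = 62000
Q = 256900, so δQ/Q = 62000/256900 = 0.242.

24.2%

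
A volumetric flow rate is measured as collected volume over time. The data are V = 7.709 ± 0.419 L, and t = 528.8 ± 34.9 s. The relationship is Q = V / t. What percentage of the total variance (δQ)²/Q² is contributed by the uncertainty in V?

40.4%

(δQ/Q)² = (1·δV/V)² + (-1·δt/t)²
  V term: (1×0.0544)² = 0.00295
  t term: (-1×0.0660)² = 0.00436
Total = 0.00731. Share from V = 0.00295/0.00731 = 0.404.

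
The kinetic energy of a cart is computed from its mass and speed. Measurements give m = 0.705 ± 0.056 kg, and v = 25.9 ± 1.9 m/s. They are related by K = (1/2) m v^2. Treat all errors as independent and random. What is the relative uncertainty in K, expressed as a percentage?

16.7%

Products/powers → add relative errors in quadrature, weighted by exponent:
  (1·δm/m)² = (1×0.0794)² = 0.00631;  (2·δv/v)² = (2×0.0734)² = 0.0215
δK/K = √(0.0278) = 0.167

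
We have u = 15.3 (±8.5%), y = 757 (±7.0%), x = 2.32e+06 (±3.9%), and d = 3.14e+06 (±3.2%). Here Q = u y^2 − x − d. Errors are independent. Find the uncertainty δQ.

1.44e+06

Let p = u·y^2 = 8.77e+06. δp/p = √((1·δu/u)² + (2·δy/y)²) = √(0.00723 + 0.0196) = 0.164, so δp = 1.44e+06.
Q = p − x − d: δQ = √(δp² + δx² + δd²) = √(2.06e+12 + 8.19e+09 + 1.01e+10) = 1.44e+06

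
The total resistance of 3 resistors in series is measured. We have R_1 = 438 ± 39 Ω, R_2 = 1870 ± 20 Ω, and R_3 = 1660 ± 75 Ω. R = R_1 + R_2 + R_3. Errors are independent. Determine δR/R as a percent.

Sums and differences: (δR)² = Σ (cᵢ δxᵢ)².
  (δR_1)² = 1520;  (δR_2)² = 400;  (δR_3)² = 5620
δR = √(7550) = 86.9 Ω
R = 3970 Ω, so δR/R = 86.9/3970 = 0.0219.

2.19%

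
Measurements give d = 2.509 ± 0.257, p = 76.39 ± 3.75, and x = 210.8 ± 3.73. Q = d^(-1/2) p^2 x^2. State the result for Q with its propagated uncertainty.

(1.637 ± 0.190) × 10^8

Q is a product of powers, so relative uncertainties combine in quadrature:
  (−½·δd/d)² = (-0.5×0.102)² = 0.00262;  (2·δp/p)² = (2×0.0491)² = 0.00964;  (2·δx/x)² = (2×0.0177)² = 0.00125
δQ/Q = √(0.0135) = 0.116
Q = 1.637e+08, so δQ = 0.116 × 1.637e+08 = 1.9e+07.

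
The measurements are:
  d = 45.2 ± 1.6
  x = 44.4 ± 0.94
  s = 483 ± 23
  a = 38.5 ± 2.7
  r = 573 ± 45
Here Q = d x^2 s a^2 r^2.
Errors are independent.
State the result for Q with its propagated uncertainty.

Each factor contributes (exponent × relative error)² to (δQ/Q)²:
  (1·δd/d)² = (1×0.0354)² = 0.00125;  (2·δx/x)² = (2×0.0212)² = 0.00179;  (1·δs/s)² = (1×0.0476)² = 0.00227;  (2·δa/a)² = (2×0.0701)² = 0.0197;  (2·δr/r)² = (2×0.0785)² = 0.0247
δQ/Q = √(0.0497) = 0.223
Q = 2.09e+16, so δQ = 0.223 × 2.09e+16 = 4.67e+15.

(2.09 ± 0.467) × 10^16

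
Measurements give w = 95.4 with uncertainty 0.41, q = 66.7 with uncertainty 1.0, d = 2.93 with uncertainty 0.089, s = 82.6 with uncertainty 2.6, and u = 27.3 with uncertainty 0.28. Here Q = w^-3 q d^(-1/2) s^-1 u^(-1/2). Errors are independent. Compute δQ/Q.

0.0405

Relative error in a monomial: (δQ/Q)² = Σ (nᵢ · δxᵢ/xᵢ)².
  (-3·δw/w)² = (-3×0.00430)² = 0.000166;  (1·δq/q)² = (1×0.0150)² = 0.000225;  (−½·δd/d)² = (-0.5×0.0304)² = 0.000231;  (-1·δs/s)² = (-1×0.0315)² = 0.000991;  (−½·δu/u)² = (-0.5×0.0103)² = 2.63e-05
δQ/Q = √(0.00164) = 0.0405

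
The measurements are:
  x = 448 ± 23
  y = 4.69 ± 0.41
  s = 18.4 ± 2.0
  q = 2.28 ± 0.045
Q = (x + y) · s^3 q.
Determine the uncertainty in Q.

Let u = x + y = 453. δu = √(δx² + δy²) = √(529 + 0.168) = 23.0, so δu/u = 0.0508.
Q is then a monomial in u, s, q:
δQ/Q = √((δu/u)² + (3·δs/s)² + (1·δq/q)²) = √(0.00258 + 0.106 + 0.000390) = 0.331
Q = 6.43e+06, so δQ = 0.331 × 6.43e+06 = 2.13e+06.

2.13e+06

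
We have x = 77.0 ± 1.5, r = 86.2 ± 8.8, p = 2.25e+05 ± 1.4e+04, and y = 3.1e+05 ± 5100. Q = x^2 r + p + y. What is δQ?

Let w = x^2·r = 5.11e+05. δw/w = √((2·δx/x)² + (1·δr/r)²) = √(0.00152 + 0.0104) = 0.109, so δw = 55800.
Q = w + p + y: δQ = √(δw² + δp² + δy²) = √(3.12e+09 + 1.96e+08 + 2.6e+07) = 57800

57800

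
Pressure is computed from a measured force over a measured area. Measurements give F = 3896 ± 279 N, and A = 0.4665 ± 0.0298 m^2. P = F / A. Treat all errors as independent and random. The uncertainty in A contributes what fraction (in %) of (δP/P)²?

44.3%

(δP/P)² = (1·δF/F)² + (-1·δA/A)²
  F term: (1×0.0716)² = 0.00513
  A term: (-1×0.0639)² = 0.00408
Total = 0.00921. Share from A = 0.00408/0.00921 = 0.443.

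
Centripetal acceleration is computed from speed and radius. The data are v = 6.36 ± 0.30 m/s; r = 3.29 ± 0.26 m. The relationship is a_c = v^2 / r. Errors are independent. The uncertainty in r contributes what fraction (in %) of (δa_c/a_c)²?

41.2%

(δa_c/a_c)² = (2·δv/v)² + (-1·δr/r)²
  v term: (2×0.0472)² = 0.00890
  r term: (-1×0.0790)² = 0.00625
Total = 0.0151. Share from r = 0.00625/0.0151 = 0.412.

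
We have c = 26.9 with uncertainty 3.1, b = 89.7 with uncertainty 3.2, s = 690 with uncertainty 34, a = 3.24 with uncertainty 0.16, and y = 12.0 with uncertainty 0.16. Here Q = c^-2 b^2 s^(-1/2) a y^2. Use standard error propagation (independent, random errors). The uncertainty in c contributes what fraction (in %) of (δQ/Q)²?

85.7%

(δQ/Q)² = (-2·δc/c)² + (2·δb/b)² + (−½·δs/s)² + (1·δa/a)² + (2·δy/y)²
  c term: (-2×0.115)² = 0.0531
  b term: (2×0.0357)² = 0.00509
  s term: (-0.5×0.0493)² = 0.000607
  a term: (1×0.0494)² = 0.00244
  y term: (2×0.0133)² = 0.000711
Total = 0.0620. Share from c = 0.0531/0.0620 = 0.857.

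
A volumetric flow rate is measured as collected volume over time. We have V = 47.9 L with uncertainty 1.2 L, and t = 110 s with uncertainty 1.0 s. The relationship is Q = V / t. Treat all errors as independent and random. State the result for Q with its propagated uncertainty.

Since Q is a product/quotient, work with relative uncertainties:
  (1·δV/V)² = (1×0.0251)² = 0.000628;  (-1·δt/t)² = (-1×0.00909)² = 8.26e-05
δQ/Q = √(0.000710) = 0.0267
Q = 0.435 L/s, so δQ = 0.0267 × 0.435 = 0.0116 L/s.

0.435 ± 0.0116 L/s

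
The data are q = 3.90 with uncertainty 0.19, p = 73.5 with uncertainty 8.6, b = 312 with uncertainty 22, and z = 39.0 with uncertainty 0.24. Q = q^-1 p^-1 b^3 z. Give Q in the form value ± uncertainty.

Each factor contributes (exponent × relative error)² to (δQ/Q)²:
  (-1·δq/q)² = (-1×0.0487)² = 0.00237;  (-1·δp/p)² = (-1×0.117)² = 0.0137;  (3·δb/b)² = (3×0.0705)² = 0.0447;  (1·δz/z)² = (1×0.00615)² = 3.79e-05
δQ/Q = √(0.0609) = 0.247
Q = 4.13e+06, so δQ = 0.247 × 4.13e+06 = 1.02e+06.

(4.13 ± 1.02) × 10^6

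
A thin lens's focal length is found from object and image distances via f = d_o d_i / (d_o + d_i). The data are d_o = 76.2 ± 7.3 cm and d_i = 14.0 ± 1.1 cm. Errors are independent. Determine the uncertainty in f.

∂f/∂d_o = (d_i/(d_o+d_i))² = 0.0241;  ∂f/∂d_i = (d_o/(d_o+d_i))² = 0.714
δf = √((∂f/∂d_o · δd_o)² + (∂f/∂d_i · δd_i)²) = √(0.0309 + 0.616) = 0.804 cm

0.804 cm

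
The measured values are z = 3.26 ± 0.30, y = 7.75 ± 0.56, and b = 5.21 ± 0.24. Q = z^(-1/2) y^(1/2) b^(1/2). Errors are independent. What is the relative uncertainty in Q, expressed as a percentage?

Q is a product of powers, so relative uncertainties combine in quadrature:
  (−½·δz/z)² = (-0.5×0.0920)² = 0.00212;  (½·δy/y)² = (0.5×0.0723)² = 0.00131;  (½·δb/b)² = (0.5×0.0461)² = 0.000531
δQ/Q = √(0.00395) = 0.0629

6.29%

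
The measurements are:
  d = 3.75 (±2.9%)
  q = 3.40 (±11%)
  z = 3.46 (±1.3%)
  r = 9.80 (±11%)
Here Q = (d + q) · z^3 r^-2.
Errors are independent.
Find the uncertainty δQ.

0.709

Let u = d + q = 7.15. δu = √(δd² + δq²) = √(0.0118 + 0.140) = 0.389, so δu/u = 0.0545.
Q is then a monomial in u, z, r:
δQ/Q = √((δu/u)² + (3·δz/z)² + (-2·δr/r)²) = √(0.00297 + 0.00152 + 0.0484) = 0.230
Q = 3.08, so δQ = 0.230 × 3.08 = 0.709.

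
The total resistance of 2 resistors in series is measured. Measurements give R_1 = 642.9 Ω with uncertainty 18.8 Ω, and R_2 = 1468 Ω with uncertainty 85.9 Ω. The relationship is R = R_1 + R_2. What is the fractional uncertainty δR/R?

Each term contributes (cᵢ δxᵢ)² to (δR)²:
  (δR_1)² = 353;  (δR_2)² = 7380
δR = √(7730) = 87.9 Ω
R = 2111 Ω, so δR/R = 87.9/2111 = 0.0417.

0.0417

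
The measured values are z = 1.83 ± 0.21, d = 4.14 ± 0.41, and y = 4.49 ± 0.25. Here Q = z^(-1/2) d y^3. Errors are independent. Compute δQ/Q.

Since Q is a product/quotient, work with relative uncertainties:
  (−½·δz/z)² = (-0.5×0.115)² = 0.00329;  (1·δd/d)² = (1×0.0990)² = 0.00981;  (3·δy/y)² = (3×0.0557)² = 0.0279
δQ/Q = √(0.0410) = 0.202

0.202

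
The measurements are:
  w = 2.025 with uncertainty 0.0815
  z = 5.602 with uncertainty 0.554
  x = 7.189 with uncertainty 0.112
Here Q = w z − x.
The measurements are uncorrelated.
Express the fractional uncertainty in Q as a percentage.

Let p = w·z = 11.34. δp/p = √((1·δw/w)² + (1·δz/z)²) = √(0.00162 + 0.00978) = 0.107, so δp = 1.21.
Q = p − x: δQ = √(δp² + δx²) = √(1.47 + 0.0125) = 1.22
Q = 4.155, so δQ/Q = 1.22/4.155 = 0.293.

29.3%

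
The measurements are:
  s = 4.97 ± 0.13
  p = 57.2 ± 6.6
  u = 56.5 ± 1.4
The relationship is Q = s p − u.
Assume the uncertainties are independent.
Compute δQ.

Let w = s·p = 284. δw/w = √((1·δs/s)² + (1·δp/p)²) = √(0.000684 + 0.0133) = 0.118, so δw = 33.6.
Q = w − u: δQ = √(δw² + δu²) = √(1130 + 1.96) = 33.7

33.7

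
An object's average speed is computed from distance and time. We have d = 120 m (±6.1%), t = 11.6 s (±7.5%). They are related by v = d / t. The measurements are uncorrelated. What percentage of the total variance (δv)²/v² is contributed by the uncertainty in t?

(δv/v)² = (1·δd/d)² + (-1·δt/t)²
  d term: (1×0.0610)² = 0.00372
  t term: (-1×0.0750)² = 0.00562
Total = 0.00935. Share from t = 0.00562/0.00935 = 0.602.

60.2%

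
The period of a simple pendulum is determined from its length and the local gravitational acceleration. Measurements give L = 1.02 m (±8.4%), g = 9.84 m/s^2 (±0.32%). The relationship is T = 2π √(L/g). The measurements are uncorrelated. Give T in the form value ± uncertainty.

2.02 ± 0.0850 s

Relative error in a monomial: (δT/T)² = Σ (nᵢ · δxᵢ/xᵢ)².
  (½·δL/L)² = (0.5×0.0840)² = 0.00176;  (−½·δg/g)² = (-0.5×0.00320)² = 2.56e-06
δT/T = √(0.00177) = 0.0420
T = 2.02 s, so δT = 0.0420 × 2.02 = 0.0850 s.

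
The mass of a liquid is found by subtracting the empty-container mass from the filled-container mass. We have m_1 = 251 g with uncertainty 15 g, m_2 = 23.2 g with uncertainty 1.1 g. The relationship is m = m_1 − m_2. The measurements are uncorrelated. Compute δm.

15.0 g

Each term contributes (cᵢ δxᵢ)² to (δm)²:
  (δm_1)² = 225;  (δm_2)² = 1.21
δm = √(226) = 15.0 g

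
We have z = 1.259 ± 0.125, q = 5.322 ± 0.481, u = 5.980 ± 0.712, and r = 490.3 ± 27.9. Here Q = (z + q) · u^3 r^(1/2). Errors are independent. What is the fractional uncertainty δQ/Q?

Let w = z + q = 6.581. δw = √(δz² + δq²) = √(0.0156 + 0.231) = 0.497, so δw/w = 0.0755.
Q is then a monomial in w, u, r:
δQ/Q = √((δw/w)² + (3·δu/u)² + (½·δr/r)²) = √(0.00570 + 0.128 + 0.000810) = 0.366

0.366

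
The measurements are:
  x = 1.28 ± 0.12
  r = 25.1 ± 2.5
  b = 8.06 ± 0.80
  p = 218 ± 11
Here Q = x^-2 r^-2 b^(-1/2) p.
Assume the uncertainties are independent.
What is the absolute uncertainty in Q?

Products/powers → add relative errors in quadrature, weighted by exponent:
  (-2·δx/x)² = (-2×0.0938)² = 0.0352;  (-2·δr/r)² = (-2×0.0996)² = 0.0397;  (−½·δb/b)² = (-0.5×0.0993)² = 0.00246;  (1·δp/p)² = (1×0.0505)² = 0.00255
δQ/Q = √(0.0798) = 0.283
Q = 0.0744, so δQ = 0.283 × 0.0744 = 0.0210.

0.0210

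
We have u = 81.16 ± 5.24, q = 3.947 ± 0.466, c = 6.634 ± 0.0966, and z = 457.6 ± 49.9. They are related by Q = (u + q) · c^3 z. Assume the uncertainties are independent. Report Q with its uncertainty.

(1.137 ± 0.151) × 10^7

Let w = u + q = 85.11. δw = √(δu² + δq²) = √(27.5 + 0.217) = 5.26, so δw/w = 0.0618.
Q is then a monomial in w, c, z:
δQ/Q = √((δw/w)² + (3·δc/c)² + (1·δz/z)²) = √(0.00382 + 0.00191 + 0.0119) = 0.133
Q = 1.137e+07, so δQ = 0.133 × 1.137e+07 = 1.51e+06.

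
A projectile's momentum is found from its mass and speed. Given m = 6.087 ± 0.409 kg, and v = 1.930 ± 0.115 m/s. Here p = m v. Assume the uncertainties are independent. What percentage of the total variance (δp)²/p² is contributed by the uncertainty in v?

44.0%

(δp/p)² = (1·δm/m)² + (1·δv/v)²
  m term: (1×0.0672)² = 0.00451
  v term: (1×0.0596)² = 0.00355
Total = 0.00807. Share from v = 0.00355/0.00807 = 0.440.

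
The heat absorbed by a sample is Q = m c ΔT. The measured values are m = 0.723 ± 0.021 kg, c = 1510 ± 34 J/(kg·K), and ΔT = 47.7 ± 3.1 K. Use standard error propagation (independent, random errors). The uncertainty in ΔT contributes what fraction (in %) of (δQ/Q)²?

75.8%

(δQ/Q)² = (1·δm/m)² + (1·δc/c)² + (1·δΔT/ΔT)²
  m term: (1×0.0290)² = 0.000844
  c term: (1×0.0225)² = 0.000507
  ΔT term: (1×0.0650)² = 0.00422
Total = 0.00557. Share from ΔT = 0.00422/0.00557 = 0.758.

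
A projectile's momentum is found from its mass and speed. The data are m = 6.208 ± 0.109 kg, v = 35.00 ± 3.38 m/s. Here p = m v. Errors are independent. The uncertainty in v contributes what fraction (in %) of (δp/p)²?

96.8%

(δp/p)² = (1·δm/m)² + (1·δv/v)²
  m term: (1×0.0176)² = 0.000308
  v term: (1×0.0966)² = 0.00933
Total = 0.00963. Share from v = 0.00933/0.00963 = 0.968.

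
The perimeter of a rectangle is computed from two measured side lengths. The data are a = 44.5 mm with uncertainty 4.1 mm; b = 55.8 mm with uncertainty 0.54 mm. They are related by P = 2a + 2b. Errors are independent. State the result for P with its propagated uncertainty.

Sums and differences: (δP)² = Σ (cᵢ δxᵢ)².
  (2·δa)² = 67.2;  (2·δb)² = 1.17
δP = √(68.4) = 8.27 mm
P = 201 mm.

201 ± 8.27 mm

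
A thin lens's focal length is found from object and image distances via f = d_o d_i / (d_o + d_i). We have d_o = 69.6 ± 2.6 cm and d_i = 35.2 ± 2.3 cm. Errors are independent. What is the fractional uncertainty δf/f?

0.0452

∂f/∂d_o = (d_i/(d_o+d_i))² = 0.113;  ∂f/∂d_i = (d_o/(d_o+d_i))² = 0.441
δf = √((∂f/∂d_o · δd_o)² + (∂f/∂d_i · δd_i)²) = √(0.0860 + 1.03) = 1.06 cm
f = 23.4 cm, so δf/f = 1.06/23.4 = 0.0452.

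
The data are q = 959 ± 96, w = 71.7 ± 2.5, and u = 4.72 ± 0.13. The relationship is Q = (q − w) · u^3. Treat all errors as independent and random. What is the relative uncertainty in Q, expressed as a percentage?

Let h = q − w = 887. δh = √(δq² + δw²) = √(9220 + 6.25) = 96.0, so δh/h = 0.108.
Q is then a monomial in h, u:
δQ/Q = √((δh/h)² + (3·δu/u)²) = √(0.0117 + 0.00683) = 0.136

13.6%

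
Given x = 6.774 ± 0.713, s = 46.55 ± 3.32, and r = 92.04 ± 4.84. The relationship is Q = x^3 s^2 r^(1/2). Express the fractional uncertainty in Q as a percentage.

34.7%

Each factor contributes (exponent × relative error)² to (δQ/Q)²:
  (3·δx/x)² = (3×0.105)² = 0.0997;  (2·δs/s)² = (2×0.0713)² = 0.0203;  (½·δr/r)² = (0.5×0.0526)² = 0.000691
δQ/Q = √(0.121) = 0.347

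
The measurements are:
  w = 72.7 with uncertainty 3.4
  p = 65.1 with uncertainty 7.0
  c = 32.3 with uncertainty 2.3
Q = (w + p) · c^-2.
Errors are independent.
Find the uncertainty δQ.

Let u = w + p = 138. δu = √(δw² + δp²) = √(11.6 + 49.0) = 7.78, so δu/u = 0.0565.
Q is then a monomial in u, c:
δQ/Q = √((δu/u)² + (-2·δc/c)²) = √(0.00319 + 0.0203) = 0.153
Q = 0.132, so δQ = 0.153 × 0.132 = 0.0202.

0.0202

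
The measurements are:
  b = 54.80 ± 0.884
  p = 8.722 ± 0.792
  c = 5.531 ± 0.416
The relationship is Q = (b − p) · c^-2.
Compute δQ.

Let u = b − p = 46.08. δu = √(δb² + δp²) = √(0.781 + 0.627) = 1.19, so δu/u = 0.0258.
Q is then a monomial in u, c:
δQ/Q = √((δu/u)² + (-2·δc/c)²) = √(0.000663 + 0.0226) = 0.153
Q = 1.506, so δQ = 0.153 × 1.506 = 0.230.

0.230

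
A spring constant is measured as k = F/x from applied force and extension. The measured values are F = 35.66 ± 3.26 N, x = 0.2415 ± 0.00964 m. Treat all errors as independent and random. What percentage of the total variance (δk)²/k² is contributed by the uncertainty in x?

16.0%

(δk/k)² = (1·δF/F)² + (-1·δx/x)²
  F term: (1×0.0914)² = 0.00836
  x term: (-1×0.0399)² = 0.00159
Total = 0.00995. Share from x = 0.00159/0.00995 = 0.160.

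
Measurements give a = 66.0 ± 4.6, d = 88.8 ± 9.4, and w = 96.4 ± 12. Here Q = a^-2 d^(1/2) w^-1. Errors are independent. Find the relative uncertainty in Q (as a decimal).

Since Q is a product/quotient, work with relative uncertainties:
  (-2·δa/a)² = (-2×0.0697)² = 0.0194;  (½·δd/d)² = (0.5×0.106)² = 0.00280;  (-1·δw/w)² = (-1×0.124)² = 0.0155
δQ/Q = √(0.0377) = 0.194

0.194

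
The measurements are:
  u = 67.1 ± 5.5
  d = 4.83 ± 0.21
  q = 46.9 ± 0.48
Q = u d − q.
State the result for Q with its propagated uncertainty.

277 ± 30.1

Let p = u·d = 324. δp/p = √((1·δu/u)² + (1·δd/d)²) = √(0.00672 + 0.00189) = 0.0928, so δp = 30.1.
Q = p − q: δQ = √(δp² + δq²) = √(904 + 0.230) = 30.1
Q = 277.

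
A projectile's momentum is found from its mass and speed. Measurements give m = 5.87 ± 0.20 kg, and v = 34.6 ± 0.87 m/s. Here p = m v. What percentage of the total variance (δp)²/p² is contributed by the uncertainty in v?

(δp/p)² = (1·δm/m)² + (1·δv/v)²
  m term: (1×0.0341)² = 0.00116
  v term: (1×0.0251)² = 0.000632
Total = 0.00179. Share from v = 0.000632/0.00179 = 0.353.

35.3%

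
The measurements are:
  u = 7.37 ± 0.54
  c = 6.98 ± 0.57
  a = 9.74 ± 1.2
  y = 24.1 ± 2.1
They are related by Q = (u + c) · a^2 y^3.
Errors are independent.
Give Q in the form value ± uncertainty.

Let w = u + c = 14.4. δw = √(δu² + δc²) = √(0.292 + 0.325) = 0.785, so δw/w = 0.0547.
Q is then a monomial in w, a, y:
δQ/Q = √((δw/w)² + (2·δa/a)² + (3·δy/y)²) = √(0.00299 + 0.0607 + 0.0683) = 0.363
Q = 1.91e+07, so δQ = 0.363 × 1.91e+07 = 6.92e+06.

(1.91 ± 0.692) × 10^7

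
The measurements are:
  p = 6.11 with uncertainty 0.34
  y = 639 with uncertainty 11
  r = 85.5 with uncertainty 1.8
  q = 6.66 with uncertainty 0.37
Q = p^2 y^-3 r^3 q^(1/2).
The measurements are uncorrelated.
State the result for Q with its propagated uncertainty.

Q is a product of powers, so relative uncertainties combine in quadrature:
  (2·δp/p)² = (2×0.0556)² = 0.0124;  (-3·δy/y)² = (-3×0.0172)² = 0.00267;  (3·δr/r)² = (3×0.0211)² = 0.00399;  (½·δq/q)² = (0.5×0.0556)² = 0.000772
δQ/Q = √(0.0198) = 0.141
Q = 0.231, so δQ = 0.141 × 0.231 = 0.0325.

0.231 ± 0.0325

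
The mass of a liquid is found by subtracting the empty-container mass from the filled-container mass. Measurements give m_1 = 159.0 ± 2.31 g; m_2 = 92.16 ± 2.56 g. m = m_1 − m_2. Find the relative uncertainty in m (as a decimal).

For a sum/difference, combine absolute errors in quadrature:
  (δm_1)² = 5.34;  (δm_2)² = 6.55
δm = √(11.9) = 3.45 g
m = 66.84 g, so δm/m = 3.45/66.84 = 0.0516.

0.0516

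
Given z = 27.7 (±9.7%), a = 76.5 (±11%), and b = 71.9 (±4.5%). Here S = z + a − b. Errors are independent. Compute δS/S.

S is a linear combination, so absolute uncertainties add in quadrature:
  (δz)² = 7.22;  (δa)² = 70.8;  (δb)² = 10.5
δS = √(88.5) = 9.41
S = 32.3, so δS/S = 9.41/32.3 = 0.291.

0.291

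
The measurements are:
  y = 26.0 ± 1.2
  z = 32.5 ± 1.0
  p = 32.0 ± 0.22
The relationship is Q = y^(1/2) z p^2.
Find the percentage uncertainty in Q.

4.08%

Relative error in a monomial: (δQ/Q)² = Σ (nᵢ · δxᵢ/xᵢ)².
  (½·δy/y)² = (0.5×0.0462)² = 0.000533;  (1·δz/z)² = (1×0.0308)² = 0.000947;  (2·δp/p)² = (2×0.00688)² = 0.000189
δQ/Q = √(0.00167) = 0.0408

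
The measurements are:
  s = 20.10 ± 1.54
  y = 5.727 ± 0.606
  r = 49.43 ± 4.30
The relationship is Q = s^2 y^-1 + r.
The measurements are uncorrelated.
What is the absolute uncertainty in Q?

13.8

Let p = s^2·y^-1 = 70.54. δp/p = √((2·δs/s)² + (-1·δy/y)²) = √(0.0235 + 0.0112) = 0.186, so δp = 13.1.
Q = p + r: δQ = √(δp² + δr²) = √(173 + 18.5) = 13.8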